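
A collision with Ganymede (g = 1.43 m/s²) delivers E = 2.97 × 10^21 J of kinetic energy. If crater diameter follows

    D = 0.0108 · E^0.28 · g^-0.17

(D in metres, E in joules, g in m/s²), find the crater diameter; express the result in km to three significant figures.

D ≈ 10.5 km

E^0.28 = (2.97 × 10^21)^0.28 = 1.029 × 10^6
g^-0.17 = 1.43^-0.17 = 0.9410
D = 0.0108 × 1.029 × 10^6 × 0.9410 = 10458 m
   = 10.46 km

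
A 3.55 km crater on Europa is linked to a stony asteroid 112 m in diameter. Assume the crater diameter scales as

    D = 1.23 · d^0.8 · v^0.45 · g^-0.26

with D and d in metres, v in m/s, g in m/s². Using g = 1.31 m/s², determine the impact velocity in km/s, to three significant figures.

Rearranging for v: v = [D / (1.23 · 112^0.8 · 1.31^-0.26)]^(1/0.45).
D = 3550 m.
112^0.8 = 43.59
1.31^-0.26 = 0.9322
Denominator = 1.23 × 43.59 × 0.9322 = 49.98
D / 49.98 = 3550 / 49.98 = 71.03
v = 71.03^(1/0.45) = 71.03^2.2222 = 13010 m/s

v ≈ 13.0 km/s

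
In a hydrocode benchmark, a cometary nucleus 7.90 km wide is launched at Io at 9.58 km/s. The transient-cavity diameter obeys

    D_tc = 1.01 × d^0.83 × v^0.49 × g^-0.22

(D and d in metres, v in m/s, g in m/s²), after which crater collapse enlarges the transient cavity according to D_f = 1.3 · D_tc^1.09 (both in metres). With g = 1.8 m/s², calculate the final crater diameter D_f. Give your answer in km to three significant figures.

In SI: d = 7900 m, v = 9580 m/s.
d^0.83 = 7900^0.83 = 1718
v^0.49 = 9580^0.49 = 89.30
g^-0.22 = 1.8^-0.22 = 0.8787
D_tc = 1.01 × 1718 × 89.30 × 0.8787 = 1.362 × 10^5 m
D_f = 1.3 × (1.362 × 10^5)^1.09 = 5.131 × 10^5 m
     = 513.1 km

D_f ≈ 513 km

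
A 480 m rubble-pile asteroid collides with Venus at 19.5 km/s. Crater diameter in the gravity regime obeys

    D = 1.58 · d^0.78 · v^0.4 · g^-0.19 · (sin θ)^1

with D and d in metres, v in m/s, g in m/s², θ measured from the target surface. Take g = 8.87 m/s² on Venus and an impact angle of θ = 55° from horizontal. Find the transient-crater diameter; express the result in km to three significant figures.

D ≈ 5.49 km

In SI units: v = 19500 m/s.
d^0.78 = 480^0.78 = 123.4
v^0.4 = 19500^0.4 = 52.00
g^-0.19 = 8.87^-0.19 = 0.6605
(sin 55°)^1 = 0.8192^1 = 0.8192
D = 1.58 × 123.4 × 52.00 × 0.6605 × 0.8192 = 5486 m
   = 5.486 km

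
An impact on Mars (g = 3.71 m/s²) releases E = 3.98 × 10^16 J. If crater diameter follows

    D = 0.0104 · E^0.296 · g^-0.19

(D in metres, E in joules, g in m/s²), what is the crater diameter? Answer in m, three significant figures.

D ≈ 664 m

E^0.296 = (3.98 × 10^16)^0.296 = 8.195 × 10^4
g^-0.19 = 3.71^-0.19 = 0.7795
D = 0.0104 × 8.195 × 10^4 × 0.7795 = 664.4 m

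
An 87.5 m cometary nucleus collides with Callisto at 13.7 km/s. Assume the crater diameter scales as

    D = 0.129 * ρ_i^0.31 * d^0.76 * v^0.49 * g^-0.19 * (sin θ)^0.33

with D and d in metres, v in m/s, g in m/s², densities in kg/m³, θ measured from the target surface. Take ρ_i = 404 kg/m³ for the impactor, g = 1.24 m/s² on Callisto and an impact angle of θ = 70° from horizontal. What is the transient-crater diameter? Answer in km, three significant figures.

D ≈ 2.48 km

In SI units: v = 13700 m/s.
ρ_i^0.31 = 404^0.31 = 6.427
d^0.76 = 87.5^0.76 = 29.92
v^0.49 = 13700^0.49 = 106.4
g^-0.19 = 1.24^-0.19 = 0.9600
(sin 70°)^0.33 = 0.9397^0.33 = 0.9797
D = 0.129 × 6.427 × 29.92 × 106.4 × 0.9600 × 0.9797 = 2482 m
   = 2.482 km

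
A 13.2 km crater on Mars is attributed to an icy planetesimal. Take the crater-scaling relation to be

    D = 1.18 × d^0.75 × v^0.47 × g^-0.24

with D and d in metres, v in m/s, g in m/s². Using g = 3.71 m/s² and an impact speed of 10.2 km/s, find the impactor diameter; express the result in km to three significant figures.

d ≈ 1.17 km

Rearranging for d: d = [D / (1.18 · 10200^0.47 · 3.71^-0.24)]^(1/0.75).
D = 13200 m.
10200^0.47 = 76.57
3.71^-0.24 = 0.7300
Denominator = 1.18 × 76.57 × 0.7300 = 65.96
D / 65.96 = 13200 / 65.96 = 200.1
d = 200.1^(1/0.75) = 200.1^1.3333 = 1170 m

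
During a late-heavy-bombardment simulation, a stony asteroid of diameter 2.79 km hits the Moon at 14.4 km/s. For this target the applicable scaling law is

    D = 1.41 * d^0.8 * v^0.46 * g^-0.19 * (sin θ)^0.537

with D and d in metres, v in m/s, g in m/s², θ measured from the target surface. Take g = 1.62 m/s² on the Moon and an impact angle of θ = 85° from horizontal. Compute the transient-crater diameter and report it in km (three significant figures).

D ≈ 60.0 km

In SI units: d = 2790 m, v = 14400 m/s.
d^0.8 = 2790^0.8 = 570.8
v^0.46 = 14400^0.46 = 81.82
g^-0.19 = 1.62^-0.19 = 0.9124
(sin 85°)^0.537 = 0.9962^0.537 = 0.9980
D = 1.41 × 570.8 × 81.82 × 0.9124 × 0.9980 = 59962 m
   = 59.96 km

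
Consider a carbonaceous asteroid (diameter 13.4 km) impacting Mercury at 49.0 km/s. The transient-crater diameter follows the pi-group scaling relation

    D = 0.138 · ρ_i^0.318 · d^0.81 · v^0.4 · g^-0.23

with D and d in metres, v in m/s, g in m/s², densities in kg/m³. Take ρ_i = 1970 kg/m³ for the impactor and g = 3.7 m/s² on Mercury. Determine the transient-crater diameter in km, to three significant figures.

D ≈ 189 km

In SI units: d = 13400 m, v = 49000 m/s.
ρ_i^0.318 = 1970^0.318 = 11.16
d^0.81 = 13400^0.81 = 2203
v^0.4 = 49000^0.4 = 75.18
g^-0.23 = 3.7^-0.23 = 0.7401
D = 0.138 × 11.16 × 2203 × 75.18 × 0.7401 = 1.888 × 10^5 m
   = 188.8 km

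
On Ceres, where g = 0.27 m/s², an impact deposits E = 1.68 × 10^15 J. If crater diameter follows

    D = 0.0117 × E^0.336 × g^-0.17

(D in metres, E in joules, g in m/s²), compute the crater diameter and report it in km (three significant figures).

D ≈ 1.91 km

E^0.336 = (1.68 × 10^15)^0.336 = 1.305 × 10^5
g^-0.17 = 0.27^-0.17 = 1.249
D = 0.0117 × 1.305 × 10^5 × 1.249 = 1907 m
   = 1.907 km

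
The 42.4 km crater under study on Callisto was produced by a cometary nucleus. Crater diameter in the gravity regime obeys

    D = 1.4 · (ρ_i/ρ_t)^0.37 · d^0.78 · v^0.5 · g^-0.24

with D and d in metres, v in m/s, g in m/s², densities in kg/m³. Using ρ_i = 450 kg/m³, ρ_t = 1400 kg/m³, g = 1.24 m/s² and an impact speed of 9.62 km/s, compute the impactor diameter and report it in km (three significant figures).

d ≈ 2.85 km

Rearranging for d: d = [D / (1.4 · (450/1400)^0.37 · 9620^0.5 · 1.24^-0.24)]^(1/0.78).
D = 42400 m.
(450/1400)^0.37 = 0.6571
9620^0.5 = 98.08
1.24^-0.24 = 0.9497
Denominator = 1.4 × 0.6571 × 98.08 × 0.9497 = 85.69
D / 85.69 = 42400 / 85.69 = 494.8
d = 494.8^(1/0.78) = 494.8^1.2821 = 2848 m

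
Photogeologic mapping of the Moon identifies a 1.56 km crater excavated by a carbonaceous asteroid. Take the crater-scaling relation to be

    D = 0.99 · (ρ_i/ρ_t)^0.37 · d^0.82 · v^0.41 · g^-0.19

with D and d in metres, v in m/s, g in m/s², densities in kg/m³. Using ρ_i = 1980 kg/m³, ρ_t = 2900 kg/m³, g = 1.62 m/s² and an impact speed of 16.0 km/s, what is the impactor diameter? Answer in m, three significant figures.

Rearranging for d: d = [D / (0.99 · (1980/2900)^0.37 · 16000^0.41 · 1.62^-0.19)]^(1/0.82).
D = 1560 m.
(1980/2900)^0.37 = 0.8683
16000^0.41 = 52.93
1.62^-0.19 = 0.9124
Denominator = 0.99 × 0.8683 × 52.93 × 0.9124 = 41.51
D / 41.51 = 1560 / 41.51 = 37.58
d = 37.58^(1/0.82) = 37.58^1.2195 = 83.30 m

d ≈ 83.3 m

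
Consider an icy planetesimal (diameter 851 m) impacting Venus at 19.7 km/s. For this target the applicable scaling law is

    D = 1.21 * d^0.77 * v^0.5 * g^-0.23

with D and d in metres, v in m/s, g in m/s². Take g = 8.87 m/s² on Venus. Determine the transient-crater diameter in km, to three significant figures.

D ≈ 18.5 km

In SI units: v = 19700 m/s.
d^0.77 = 851^0.77 = 180.3
v^0.5 = 19700^0.5 = 140.4
g^-0.23 = 8.87^-0.23 = 0.6053
D = 1.21 × 180.3 × 140.4 × 0.6053 = 18540 m
   = 18.54 km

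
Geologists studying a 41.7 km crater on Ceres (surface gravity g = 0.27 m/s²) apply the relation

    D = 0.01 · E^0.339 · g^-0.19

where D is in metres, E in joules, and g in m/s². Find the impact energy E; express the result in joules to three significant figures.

Rearranging: E = [D / (0.01 · g^-0.19)]^(1/0.339).
D = 41700 m.
g^-0.19 = 0.27^-0.19 = 1.282
D / (0.01 × 1.282) = 41700 / (0.01282) = 3.253 × 10^6
E = (3.253 × 10^6)^2.9499 = 1.624 × 10^19 J

E ≈ 1.62 × 10^19 J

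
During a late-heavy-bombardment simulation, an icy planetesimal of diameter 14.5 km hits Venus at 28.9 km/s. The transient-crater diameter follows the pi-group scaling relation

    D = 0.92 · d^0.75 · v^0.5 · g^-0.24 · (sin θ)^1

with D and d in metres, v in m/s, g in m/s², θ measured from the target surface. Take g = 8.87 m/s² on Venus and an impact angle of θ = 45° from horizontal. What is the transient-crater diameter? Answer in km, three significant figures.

D ≈ 86.5 km

In SI units: d = 14500 m, v = 28900 m/s.
d^0.75 = 14500^0.75 = 1321
v^0.5 = 28900^0.5 = 170.0
g^-0.24 = 8.87^-0.24 = 0.5922
(sin 45°)^1 = 0.7071^1 = 0.7071
D = 0.92 × 1321 × 170.0 × 0.5922 × 0.7071 = 86514 m
   = 86.51 km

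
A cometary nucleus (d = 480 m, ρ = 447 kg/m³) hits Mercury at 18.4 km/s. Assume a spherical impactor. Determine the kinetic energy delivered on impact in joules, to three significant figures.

E ≈ 4.38 × 10^18 J

v = 18400 m/s.
Mass m = (π/6) ρ d³ = (π/6) × 447 × (480)³ = 2.588 × 10^10 kg
E = ½ m v² = 0.5 × 2.588 × 10^10 × (18400)² = 4.381 × 10^18 J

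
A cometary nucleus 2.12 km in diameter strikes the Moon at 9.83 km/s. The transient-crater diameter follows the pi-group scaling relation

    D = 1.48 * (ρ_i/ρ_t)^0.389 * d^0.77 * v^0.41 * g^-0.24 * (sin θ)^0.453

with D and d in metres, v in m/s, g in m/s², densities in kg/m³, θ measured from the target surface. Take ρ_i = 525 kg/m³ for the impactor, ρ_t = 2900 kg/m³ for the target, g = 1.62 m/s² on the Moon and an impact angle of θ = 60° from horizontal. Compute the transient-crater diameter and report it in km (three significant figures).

In SI units: d = 2120 m, v = 9830 m/s.
(ρ_i/ρ_t)^0.389 = (525/2900)^0.389 = 0.5144
d^0.77 = 2120^0.77 = 364.1
v^0.41 = 9830^0.41 = 43.35
g^-0.24 = 1.62^-0.24 = 0.8907
(sin 60°)^0.453 = 0.8660^0.453 = 0.9369
D = 1.48 × 0.5144 × 364.1 × 43.35 × 0.8907 × 0.9369 = 10028 m
   = 10.03 km

D ≈ 10.0 km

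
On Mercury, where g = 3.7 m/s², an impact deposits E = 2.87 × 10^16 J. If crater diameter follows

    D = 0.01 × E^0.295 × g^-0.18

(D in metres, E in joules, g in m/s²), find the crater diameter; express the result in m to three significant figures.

E^0.295 = (2.87 × 10^16)^0.295 = 7.163 × 10^4
g^-0.18 = 3.7^-0.18 = 0.7902
D = 0.01 × 7.163 × 10^4 × 0.7902 = 566.0 m

D ≈ 566 m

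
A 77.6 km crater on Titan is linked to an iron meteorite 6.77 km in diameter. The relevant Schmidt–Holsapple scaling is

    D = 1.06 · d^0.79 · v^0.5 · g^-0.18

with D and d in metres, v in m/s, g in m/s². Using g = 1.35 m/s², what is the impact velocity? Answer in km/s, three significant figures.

v ≈ 5.29 km/s

Rearranging for v: v = [D / (1.06 · 6770^0.79 · 1.35^-0.18)]^(1/0.5).
D = 77600 m.
6770^0.79 = 1062
1.35^-0.18 = 0.9474
Denominator = 1.06 × 1062 × 0.9474 = 1067
D / 1067 = 77600 / 1067 = 72.73
v = 72.73^(1/0.5) = 72.73^2 = 5290 m/s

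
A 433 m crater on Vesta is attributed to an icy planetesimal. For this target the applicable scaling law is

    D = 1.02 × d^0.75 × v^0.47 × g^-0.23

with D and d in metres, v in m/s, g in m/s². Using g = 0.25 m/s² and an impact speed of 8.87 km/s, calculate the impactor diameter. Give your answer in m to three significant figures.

Rearranging for d: d = [D / (1.02 · 8870^0.47 · 0.25^-0.23)]^(1/0.75).
8870^0.47 = 71.70
0.25^-0.23 = 1.376
Denominator = 1.02 × 71.70 × 1.376 = 100.6
D / 100.6 = 433 / 100.6 = 4.304
d = 4.304^(1/0.75) = 4.304^1.3333 = 7.001 m

d ≈ 7.00 m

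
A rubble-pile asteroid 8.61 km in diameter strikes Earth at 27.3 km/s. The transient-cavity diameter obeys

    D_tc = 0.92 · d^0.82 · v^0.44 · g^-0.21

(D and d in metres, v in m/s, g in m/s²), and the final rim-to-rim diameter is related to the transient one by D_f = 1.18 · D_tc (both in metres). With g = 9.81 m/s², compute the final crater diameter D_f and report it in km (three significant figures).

D_f ≈ 101 km

In SI: d = 8610 m, v = 27300 m/s.
d^0.82 = 8610^0.82 = 1685
v^0.44 = 27300^0.44 = 89.52
g^-0.21 = 9.81^-0.21 = 0.6191
D_tc = 0.92 × 1685 × 89.52 × 0.6191 = 85910 m
D_f = 1.18 × 85910 = 1.014 × 10^5 m
     = 101.4 km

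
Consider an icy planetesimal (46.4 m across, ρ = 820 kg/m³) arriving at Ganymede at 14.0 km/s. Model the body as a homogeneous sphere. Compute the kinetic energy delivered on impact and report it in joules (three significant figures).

v = 14000 m/s.
Mass m = (π/6) ρ d³ = (π/6) × 820 × (46.4)³ = 4.289 × 10^7 kg
E = ½ m v² = 0.5 × 4.289 × 10^7 × (14000)² = 4.203 × 10^15 J

E ≈ 4.20 × 10^15 J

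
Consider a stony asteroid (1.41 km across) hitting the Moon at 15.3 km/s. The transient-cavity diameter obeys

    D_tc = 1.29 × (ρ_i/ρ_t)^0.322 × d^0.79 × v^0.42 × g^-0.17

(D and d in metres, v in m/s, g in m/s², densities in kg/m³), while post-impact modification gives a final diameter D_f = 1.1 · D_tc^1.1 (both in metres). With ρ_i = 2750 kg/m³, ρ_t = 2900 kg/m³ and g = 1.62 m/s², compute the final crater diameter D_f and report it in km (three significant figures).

D_f ≈ 61.1 km

In SI: d = 1410 m, v = 15300 m/s.
(ρ_i/ρ_t)^0.322 = (2750/2900)^0.322 = 0.9830
d^0.79 = 1410^0.79 = 307.5
v^0.42 = 15300^0.42 = 57.22
g^-0.17 = 1.62^-0.17 = 0.9213
D_tc = 1.29 × 0.9830 × 307.5 × 57.22 × 0.9213 = 20560 m
D_f = 1.1 × (20560)^1.1 = 61055 m
     = 61.05 km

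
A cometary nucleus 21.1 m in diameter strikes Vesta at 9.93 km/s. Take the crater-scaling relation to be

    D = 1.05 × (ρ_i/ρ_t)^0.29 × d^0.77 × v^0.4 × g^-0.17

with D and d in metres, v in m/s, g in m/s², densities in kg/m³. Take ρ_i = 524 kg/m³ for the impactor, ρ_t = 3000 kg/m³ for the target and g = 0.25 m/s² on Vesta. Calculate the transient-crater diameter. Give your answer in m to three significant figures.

In SI units: v = 9930 m/s.
(ρ_i/ρ_t)^0.29 = (524/3000)^0.29 = 0.6029
d^0.77 = 21.1^0.77 = 10.46
v^0.4 = 9930^0.4 = 39.70
g^-0.17 = 0.25^-0.17 = 1.266
D = 1.05 × 0.6029 × 10.46 × 39.70 × 1.266 = 332.8 m

D ≈ 333 m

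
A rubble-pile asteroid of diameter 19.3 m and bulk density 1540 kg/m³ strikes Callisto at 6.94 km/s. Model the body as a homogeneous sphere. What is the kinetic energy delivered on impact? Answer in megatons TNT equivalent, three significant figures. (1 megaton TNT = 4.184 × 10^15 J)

v = 6940 m/s.
Mass m = (π/6) ρ d³ = (π/6) × 1540 × (19.3)³ = 5.797 × 10^6 kg
E = ½ m v² = 0.5 × 5.797 × 10^6 × (6940)² = 1.396 × 10^14 J
   = 1.396 × 10^14 / 4.184×10^15 = 0.03337 Mt

E ≈ 0.0334 Mt TNT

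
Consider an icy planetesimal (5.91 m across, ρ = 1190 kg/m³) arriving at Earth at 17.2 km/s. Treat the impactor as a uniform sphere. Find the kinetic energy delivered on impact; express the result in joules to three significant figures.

E ≈ 1.90 × 10^13 J

v = 17200 m/s.
Mass m = (π/6) ρ d³ = (π/6) × 1190 × (5.91)³ = 1.286 × 10^5 kg
E = ½ m v² = 0.5 × 1.286 × 10^5 × (17200)² = 1.902 × 10^13 J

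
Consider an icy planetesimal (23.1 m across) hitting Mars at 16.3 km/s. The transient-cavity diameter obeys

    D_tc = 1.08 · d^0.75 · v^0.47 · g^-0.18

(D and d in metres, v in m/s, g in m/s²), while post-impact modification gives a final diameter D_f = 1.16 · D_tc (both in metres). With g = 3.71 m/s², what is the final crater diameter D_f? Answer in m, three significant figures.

D_f ≈ 995 m

v = 16300 m/s.
d^0.75 = 23.1^0.75 = 10.54
v^0.47 = 16300^0.47 = 95.44
g^-0.18 = 3.71^-0.18 = 0.7898
D_tc = 1.08 × 10.54 × 95.44 × 0.7898 = 858.0 m
D_f = 1.16 × 858.0 = 995.3 m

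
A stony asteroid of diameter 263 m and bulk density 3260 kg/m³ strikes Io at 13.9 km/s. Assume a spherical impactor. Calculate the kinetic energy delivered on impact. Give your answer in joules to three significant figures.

v = 13900 m/s.
Mass m = (π/6) ρ d³ = (π/6) × 3260 × (263)³ = 3.105 × 10^10 kg
E = ½ m v² = 0.5 × 3.105 × 10^10 × (13900)² = 3.000 × 10^18 J

E ≈ 3.00 × 10^18 J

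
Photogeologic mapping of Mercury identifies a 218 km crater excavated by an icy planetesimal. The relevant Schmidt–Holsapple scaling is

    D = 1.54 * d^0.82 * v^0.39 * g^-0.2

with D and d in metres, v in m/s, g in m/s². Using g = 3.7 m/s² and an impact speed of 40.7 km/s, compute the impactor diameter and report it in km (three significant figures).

Rearranging for d: d = [D / (1.54 · 40700^0.39 · 3.7^-0.2)]^(1/0.82).
D = 218000 m.
40700^0.39 = 62.77
3.7^-0.2 = 0.7698
Denominator = 1.54 × 62.77 × 0.7698 = 74.41
D / 74.41 = 218000 / 74.41 = 2930
d = 2930^(1/0.82) = 2930^1.2195 = 16898 m

d ≈ 16.9 km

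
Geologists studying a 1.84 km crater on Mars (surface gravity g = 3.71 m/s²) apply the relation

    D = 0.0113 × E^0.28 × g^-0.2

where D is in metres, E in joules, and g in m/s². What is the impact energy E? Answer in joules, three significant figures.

E ≈ 1.05 × 10^19 J

Rearranging: E = [D / (0.0113 · g^-0.2)]^(1/0.28).
D = 1840 m.
g^-0.2 = 3.71^-0.2 = 0.7694
D / (0.0113 × 0.7694) = 1840 / (8.694 × 10^-3) = 2.116 × 10^5
E = (2.116 × 10^5)^3.5714 = 1.046 × 10^19 J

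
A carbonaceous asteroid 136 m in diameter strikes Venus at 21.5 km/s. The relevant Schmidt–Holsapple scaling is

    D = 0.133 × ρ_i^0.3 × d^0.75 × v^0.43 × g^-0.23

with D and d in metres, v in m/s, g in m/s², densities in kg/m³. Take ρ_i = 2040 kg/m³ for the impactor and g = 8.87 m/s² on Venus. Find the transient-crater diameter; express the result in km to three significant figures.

D ≈ 2.30 km

In SI units: v = 21500 m/s.
ρ_i^0.3 = 2040^0.3 = 9.838
d^0.75 = 136^0.75 = 39.82
v^0.43 = 21500^0.43 = 72.94
g^-0.23 = 8.87^-0.23 = 0.6053
D = 0.133 × 9.838 × 39.82 × 72.94 × 0.6053 = 2300 m
   = 2.300 km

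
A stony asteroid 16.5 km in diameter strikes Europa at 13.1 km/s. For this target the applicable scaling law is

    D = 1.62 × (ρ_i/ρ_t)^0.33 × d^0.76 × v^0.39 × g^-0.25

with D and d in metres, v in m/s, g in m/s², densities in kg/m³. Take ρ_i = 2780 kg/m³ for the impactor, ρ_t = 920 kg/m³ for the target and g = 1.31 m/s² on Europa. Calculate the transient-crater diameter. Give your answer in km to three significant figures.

D ≈ 141 km

In SI units: d = 16500 m, v = 13100 m/s.
(ρ_i/ρ_t)^0.33 = (2780/920)^0.33 = 1.440
d^0.76 = 16500^0.76 = 1604
v^0.39 = 13100^0.39 = 40.34
g^-0.25 = 1.31^-0.25 = 0.9347
D = 1.62 × 1.440 × 1604 × 40.34 × 0.9347 = 1.411 × 10^5 m
   = 141.1 km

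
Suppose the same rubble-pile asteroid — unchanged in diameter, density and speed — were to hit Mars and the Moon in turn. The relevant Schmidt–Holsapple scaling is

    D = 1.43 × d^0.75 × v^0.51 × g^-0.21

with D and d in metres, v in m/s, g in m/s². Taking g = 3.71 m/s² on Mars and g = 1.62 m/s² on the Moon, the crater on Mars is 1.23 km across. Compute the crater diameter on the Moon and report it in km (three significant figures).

All impactor-dependent factors cancel in the ratio, leaving D_Moon/D_Mars = (g_Moon/g_Mars)^-0.21.
(1.62/3.71)^-0.21 = 0.4367^-0.21 = 1.190
D_Moon = 1.190 × 1.23 km = 1.46 km

D ≈ 1.46 km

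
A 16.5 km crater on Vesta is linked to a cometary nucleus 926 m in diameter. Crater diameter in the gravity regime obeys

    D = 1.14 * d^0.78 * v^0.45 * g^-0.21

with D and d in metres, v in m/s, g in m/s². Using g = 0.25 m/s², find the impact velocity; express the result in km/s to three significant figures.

Rearranging for v: v = [D / (1.14 · 926^0.78 · 0.25^-0.21)]^(1/0.45).
D = 16500 m.
926^0.78 = 206.0
0.25^-0.21 = 1.338
Denominator = 1.14 × 206.0 × 1.338 = 314.2
D / 314.2 = 16500 / 314.2 = 52.51
v = 52.51^(1/0.45) = 52.51^2.2222 = 6648 m/s

v ≈ 6.65 km/s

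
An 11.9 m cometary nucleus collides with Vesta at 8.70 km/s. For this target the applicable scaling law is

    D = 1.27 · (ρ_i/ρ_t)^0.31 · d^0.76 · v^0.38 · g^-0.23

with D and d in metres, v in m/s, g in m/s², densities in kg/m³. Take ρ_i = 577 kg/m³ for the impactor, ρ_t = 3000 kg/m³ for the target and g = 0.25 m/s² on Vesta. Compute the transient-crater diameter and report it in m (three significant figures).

In SI units: v = 8700 m/s.
(ρ_i/ρ_t)^0.31 = (577/3000)^0.31 = 0.5999
d^0.76 = 11.9^0.76 = 6.568
v^0.38 = 8700^0.38 = 31.41
g^-0.23 = 0.25^-0.23 = 1.376
D = 1.27 × 0.5999 × 6.568 × 31.41 × 1.376 = 216.3 m

D ≈ 216 m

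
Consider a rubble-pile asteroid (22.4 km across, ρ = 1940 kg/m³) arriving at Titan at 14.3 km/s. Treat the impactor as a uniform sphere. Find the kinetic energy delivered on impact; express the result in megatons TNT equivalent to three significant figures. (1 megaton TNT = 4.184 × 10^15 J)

E ≈ 2.79 × 10^8 Mt TNT

d = 22400 m; v = 14300 m/s.
Mass m = (π/6) ρ d³ = (π/6) × 1940 × (22400)³ = 1.142 × 10^16 kg
E = ½ m v² = 0.5 × 1.142 × 10^16 × (14300)² = 1.168 × 10^24 J
   = 1.168 × 10^24 / 4.184×10^15 = 2.792 × 10^8 Mt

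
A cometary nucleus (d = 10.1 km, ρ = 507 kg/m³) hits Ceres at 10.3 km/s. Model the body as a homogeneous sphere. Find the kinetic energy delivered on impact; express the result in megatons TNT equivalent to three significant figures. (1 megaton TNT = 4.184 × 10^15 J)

E ≈ 3.47 × 10^6 Mt TNT

d = 10100 m; v = 10300 m/s.
Mass m = (π/6) ρ d³ = (π/6) × 507 × (10100)³ = 2.735 × 10^14 kg
E = ½ m v² = 0.5 × 2.735 × 10^14 × (10300)² = 1.451 × 10^22 J
   = 1.451 × 10^22 / 4.184×10^15 = 3.468 × 10^6 Mt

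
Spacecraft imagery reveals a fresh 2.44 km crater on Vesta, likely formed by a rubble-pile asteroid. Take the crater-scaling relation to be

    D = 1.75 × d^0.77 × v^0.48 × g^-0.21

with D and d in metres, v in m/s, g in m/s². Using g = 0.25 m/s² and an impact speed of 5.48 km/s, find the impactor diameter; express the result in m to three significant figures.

d ≈ 38.8 m

Rearranging for d: d = [D / (1.75 · 5480^0.48 · 0.25^-0.21)]^(1/0.77).
D = 2440 m.
5480^0.48 = 62.32
0.25^-0.21 = 1.338
Denominator = 1.75 × 62.32 × 1.338 = 145.9
D / 145.9 = 2440 / 145.9 = 16.72
d = 16.72^(1/0.77) = 16.72^1.2987 = 38.78 m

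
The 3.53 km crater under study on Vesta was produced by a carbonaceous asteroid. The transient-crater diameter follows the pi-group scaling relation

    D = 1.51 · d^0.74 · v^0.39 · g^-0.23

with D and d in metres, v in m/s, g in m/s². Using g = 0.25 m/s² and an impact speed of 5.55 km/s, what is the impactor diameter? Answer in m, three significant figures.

Rearranging for d: d = [D / (1.51 · 5550^0.39 · 0.25^-0.23)]^(1/0.74).
D = 3530 m.
5550^0.39 = 28.86
0.25^-0.23 = 1.376
Denominator = 1.51 × 28.86 × 1.376 = 59.96
D / 59.96 = 3530 / 59.96 = 58.87
d = 58.87^(1/0.74) = 58.87^1.3514 = 246.5 m

d ≈ 247 m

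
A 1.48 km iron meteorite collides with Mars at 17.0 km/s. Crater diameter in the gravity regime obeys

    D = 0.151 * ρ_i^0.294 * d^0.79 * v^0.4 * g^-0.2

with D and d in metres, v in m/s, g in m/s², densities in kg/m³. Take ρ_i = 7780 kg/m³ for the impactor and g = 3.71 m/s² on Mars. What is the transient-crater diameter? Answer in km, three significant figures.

D ≈ 25.5 km

In SI units: d = 1480 m, v = 17000 m/s.
ρ_i^0.294 = 7780^0.294 = 13.93
d^0.79 = 1480^0.79 = 319.5
v^0.4 = 17000^0.4 = 49.22
g^-0.2 = 3.71^-0.2 = 0.7694
D = 0.151 × 13.93 × 319.5 × 49.22 × 0.7694 = 25450 m
   = 25.45 km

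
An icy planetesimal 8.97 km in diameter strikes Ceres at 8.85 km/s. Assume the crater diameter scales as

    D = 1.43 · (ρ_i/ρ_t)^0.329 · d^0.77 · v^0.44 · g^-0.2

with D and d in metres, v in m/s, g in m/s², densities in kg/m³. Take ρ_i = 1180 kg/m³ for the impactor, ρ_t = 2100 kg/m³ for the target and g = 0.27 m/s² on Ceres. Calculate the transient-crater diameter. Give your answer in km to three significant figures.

In SI units: d = 8970 m, v = 8850 m/s.
(ρ_i/ρ_t)^0.329 = (1180/2100)^0.329 = 0.8273
d^0.77 = 8970^0.77 = 1106
v^0.44 = 8850^0.44 = 54.53
g^-0.2 = 0.27^-0.2 = 1.299
D = 1.43 × 0.8273 × 1106 × 54.53 × 1.299 = 92683 m
   = 92.68 km

D ≈ 92.7 km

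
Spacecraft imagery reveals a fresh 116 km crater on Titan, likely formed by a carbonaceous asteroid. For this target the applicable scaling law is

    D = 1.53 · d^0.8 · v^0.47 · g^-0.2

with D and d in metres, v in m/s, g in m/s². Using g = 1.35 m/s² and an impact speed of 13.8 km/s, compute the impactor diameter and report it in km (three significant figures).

d ≈ 5.01 km

Rearranging for d: d = [D / (1.53 · 13800^0.47 · 1.35^-0.2)]^(1/0.8).
D = 116000 m.
13800^0.47 = 88.26
1.35^-0.2 = 0.9417
Denominator = 1.53 × 88.26 × 0.9417 = 127.2
D / 127.2 = 116000 / 127.2 = 911.9
d = 911.9^(1/0.8) = 911.9^1.25 = 5011 m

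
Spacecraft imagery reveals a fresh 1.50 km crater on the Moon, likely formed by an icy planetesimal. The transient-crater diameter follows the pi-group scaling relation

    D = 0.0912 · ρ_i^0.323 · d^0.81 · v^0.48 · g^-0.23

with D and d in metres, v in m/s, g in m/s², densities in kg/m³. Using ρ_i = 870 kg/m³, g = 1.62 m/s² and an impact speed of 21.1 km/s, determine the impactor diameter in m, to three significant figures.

Rearranging for d: d = [D / (0.0912 · 870^0.323 · 21100^0.48 · 1.62^-0.23)]^(1/0.81).
D = 1500 m.
870^0.323 = 8.902
21100^0.48 = 119.0
1.62^-0.23 = 0.8950
Denominator = 0.0912 × 8.902 × 119.0 × 0.8950 = 86.47
D / 86.47 = 1500 / 86.47 = 17.35
d = 17.35^(1/0.81) = 17.35^1.2346 = 33.89 m

d ≈ 33.9 m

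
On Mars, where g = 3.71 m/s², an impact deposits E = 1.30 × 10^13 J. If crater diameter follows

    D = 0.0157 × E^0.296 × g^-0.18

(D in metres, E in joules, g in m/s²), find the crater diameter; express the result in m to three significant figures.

D ≈ 94.4 m

E^0.296 = (1.30 × 10^13)^0.296 = 7.616 × 10^3
g^-0.18 = 3.71^-0.18 = 0.7898
D = 0.0157 × 7.616 × 10^3 × 0.7898 = 94.44 m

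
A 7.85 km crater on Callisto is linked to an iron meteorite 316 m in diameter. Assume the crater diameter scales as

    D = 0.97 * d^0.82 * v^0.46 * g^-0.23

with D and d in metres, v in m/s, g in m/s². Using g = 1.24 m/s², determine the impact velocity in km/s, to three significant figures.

v ≈ 12.2 km/s

Rearranging for v: v = [D / (0.97 · 316^0.82 · 1.24^-0.23)]^(1/0.46).
D = 7850 m.
316^0.82 = 112.1
1.24^-0.23 = 0.9517
Denominator = 0.97 × 112.1 × 0.9517 = 103.5
D / 103.5 = 7850 / 103.5 = 75.85
v = 75.85^(1/0.46) = 75.85^2.1739 = 12213 m/s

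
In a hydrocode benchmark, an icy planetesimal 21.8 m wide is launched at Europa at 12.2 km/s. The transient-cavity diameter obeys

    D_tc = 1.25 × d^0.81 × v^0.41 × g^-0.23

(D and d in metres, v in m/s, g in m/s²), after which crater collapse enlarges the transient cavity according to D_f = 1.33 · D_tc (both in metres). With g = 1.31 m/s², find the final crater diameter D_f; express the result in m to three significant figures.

D_f ≈ 898 m

v = 12200 m/s.
d^0.81 = 21.8^0.81 = 12.14
v^0.41 = 12200^0.41 = 47.36
g^-0.23 = 1.31^-0.23 = 0.9398
D_tc = 1.25 × 12.14 × 47.36 × 0.9398 = 675.4 m
D_f = 1.33 × 675.4 = 898.3 m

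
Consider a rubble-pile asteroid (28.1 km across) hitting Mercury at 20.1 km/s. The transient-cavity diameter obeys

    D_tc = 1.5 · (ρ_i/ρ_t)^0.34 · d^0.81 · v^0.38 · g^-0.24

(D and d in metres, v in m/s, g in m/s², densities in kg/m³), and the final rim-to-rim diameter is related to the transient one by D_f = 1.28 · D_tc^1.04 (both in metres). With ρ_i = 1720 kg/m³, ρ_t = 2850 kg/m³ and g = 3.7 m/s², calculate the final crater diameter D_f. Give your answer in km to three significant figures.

D_f ≈ 331 km

In SI: d = 28100 m, v = 20100 m/s.
(ρ_i/ρ_t)^0.34 = (1720/2850)^0.34 = 0.8422
d^0.81 = 28100^0.81 = 4013
v^0.38 = 20100^0.38 = 43.17
g^-0.24 = 3.7^-0.24 = 0.7305
D_tc = 1.5 × 0.8422 × 4013 × 43.17 × 0.7305 = 1.599 × 10^5 m
D_f = 1.28 × (1.599 × 10^5)^1.04 = 3.305 × 10^5 m
     = 330.5 km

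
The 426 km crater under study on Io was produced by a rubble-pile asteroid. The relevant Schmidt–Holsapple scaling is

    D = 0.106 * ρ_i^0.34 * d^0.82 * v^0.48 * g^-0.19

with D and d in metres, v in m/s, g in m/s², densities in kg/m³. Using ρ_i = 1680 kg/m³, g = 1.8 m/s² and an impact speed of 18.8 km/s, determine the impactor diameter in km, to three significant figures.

Rearranging for d: d = [D / (0.106 · 1680^0.34 · 18800^0.48 · 1.8^-0.19)]^(1/0.82).
D = 426000 m.
1680^0.34 = 12.49
18800^0.48 = 112.6
1.8^-0.19 = 0.8943
Denominator = 0.106 × 12.49 × 112.6 × 0.8943 = 133.3
D / 133.3 = 426000 / 133.3 = 3196
d = 3196^(1/0.82) = 3196^1.2195 = 18787 m

d ≈ 18.8 km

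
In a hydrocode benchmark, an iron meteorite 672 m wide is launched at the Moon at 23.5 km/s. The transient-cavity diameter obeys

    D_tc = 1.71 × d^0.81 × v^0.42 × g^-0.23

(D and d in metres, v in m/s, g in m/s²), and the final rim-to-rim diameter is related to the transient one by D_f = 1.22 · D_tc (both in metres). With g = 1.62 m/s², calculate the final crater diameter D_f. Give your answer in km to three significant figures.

D_f ≈ 25.0 km

v = 23500 m/s.
d^0.81 = 672^0.81 = 195.1
v^0.42 = 23500^0.42 = 68.52
g^-0.23 = 1.62^-0.23 = 0.8950
D_tc = 1.71 × 195.1 × 68.52 × 0.8950 = 20460 m
D_f = 1.22 × 20460 = 24961 m
     = 24.96 km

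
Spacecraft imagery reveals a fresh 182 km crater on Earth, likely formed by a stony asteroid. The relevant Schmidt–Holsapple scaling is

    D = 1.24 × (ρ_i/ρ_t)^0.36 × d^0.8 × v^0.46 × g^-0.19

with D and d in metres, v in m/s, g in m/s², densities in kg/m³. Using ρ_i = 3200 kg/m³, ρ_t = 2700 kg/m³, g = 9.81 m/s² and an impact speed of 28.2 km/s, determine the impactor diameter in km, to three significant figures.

Rearranging for d: d = [D / (1.24 · (3200/2700)^0.36 · 28200^0.46 · 9.81^-0.19)]^(1/0.8).
D = 182000 m.
(3200/2700)^0.36 = 1.063
28200^0.46 = 111.5
9.81^-0.19 = 0.6480
Denominator = 1.24 × 1.063 × 111.5 × 0.6480 = 95.24
D / 95.24 = 182000 / 95.24 = 1911
d = 1911^(1/0.8) = 1911^1.25 = 12635 m

d ≈ 12.6 km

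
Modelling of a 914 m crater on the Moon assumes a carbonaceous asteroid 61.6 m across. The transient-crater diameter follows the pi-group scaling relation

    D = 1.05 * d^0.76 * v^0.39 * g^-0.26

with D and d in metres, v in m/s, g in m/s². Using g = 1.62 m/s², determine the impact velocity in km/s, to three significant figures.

v ≈ 15.5 km/s

Rearranging for v: v = [D / (1.05 · 61.6^0.76 · 1.62^-0.26)]^(1/0.39).
61.6^0.76 = 22.91
1.62^-0.26 = 0.8821
Denominator = 1.05 × 22.91 × 0.8821 = 21.22
D / 21.22 = 914 / 21.22 = 43.07
v = 43.07^(1/0.39) = 43.07^2.5641 = 15495 m/s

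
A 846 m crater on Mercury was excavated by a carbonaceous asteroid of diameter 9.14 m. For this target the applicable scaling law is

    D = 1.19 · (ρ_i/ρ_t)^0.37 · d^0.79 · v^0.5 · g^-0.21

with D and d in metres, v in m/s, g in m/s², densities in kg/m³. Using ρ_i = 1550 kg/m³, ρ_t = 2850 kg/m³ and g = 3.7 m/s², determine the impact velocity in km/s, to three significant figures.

v ≈ 41.7 km/s

Rearranging for v: v = [D / (1.19 · (1550/2850)^0.37 · 9.14^0.79 · 3.7^-0.21)]^(1/0.5).
(1550/2850)^0.37 = 0.7982
9.14^0.79 = 5.743
3.7^-0.21 = 0.7598
Denominator = 1.19 × 0.7982 × 5.743 × 0.7598 = 4.145
D / 4.145 = 846 / 4.145 = 204.1
v = 204.1^(1/0.5) = 204.1^2 = 41657 m/s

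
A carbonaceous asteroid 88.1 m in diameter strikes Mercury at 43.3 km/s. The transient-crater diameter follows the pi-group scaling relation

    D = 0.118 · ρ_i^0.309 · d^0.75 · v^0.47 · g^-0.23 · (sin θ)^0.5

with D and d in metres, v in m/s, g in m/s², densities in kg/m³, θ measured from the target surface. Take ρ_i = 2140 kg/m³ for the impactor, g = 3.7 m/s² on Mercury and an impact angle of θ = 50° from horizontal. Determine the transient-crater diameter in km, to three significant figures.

D ≈ 3.55 km

In SI units: v = 43300 m/s.
ρ_i^0.309 = 2140^0.309 = 10.69
d^0.75 = 88.1^0.75 = 28.76
v^0.47 = 43300^0.47 = 151.1
g^-0.23 = 3.7^-0.23 = 0.7401
(sin 50°)^0.5 = 0.7660^0.5 = 0.8752
D = 0.118 × 10.69 × 28.76 × 151.1 × 0.7401 × 0.8752 = 3551 m
   = 3.551 km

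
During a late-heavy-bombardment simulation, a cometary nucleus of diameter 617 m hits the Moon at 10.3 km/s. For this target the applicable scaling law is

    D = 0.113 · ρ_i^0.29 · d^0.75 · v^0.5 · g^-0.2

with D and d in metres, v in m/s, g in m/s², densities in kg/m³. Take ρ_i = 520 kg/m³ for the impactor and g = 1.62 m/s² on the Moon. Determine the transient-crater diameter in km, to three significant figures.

D ≈ 7.91 km

In SI units: v = 10300 m/s.
ρ_i^0.29 = 520^0.29 = 6.133
d^0.75 = 617^0.75 = 123.8
v^0.5 = 10300^0.5 = 101.5
g^-0.2 = 1.62^-0.2 = 0.9080
D = 0.113 × 6.133 × 123.8 × 101.5 × 0.9080 = 7907 m
   = 7.907 km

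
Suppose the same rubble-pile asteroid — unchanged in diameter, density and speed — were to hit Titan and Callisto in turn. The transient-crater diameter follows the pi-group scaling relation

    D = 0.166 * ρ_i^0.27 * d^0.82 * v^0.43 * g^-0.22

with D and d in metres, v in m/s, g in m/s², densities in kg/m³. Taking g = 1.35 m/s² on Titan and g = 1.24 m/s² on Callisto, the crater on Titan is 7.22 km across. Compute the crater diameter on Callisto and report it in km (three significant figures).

D ≈ 7.36 km

All impactor-dependent factors cancel in the ratio, leaving D_Callisto/D_Titan = (g_Callisto/g_Titan)^-0.22.
(1.24/1.35)^-0.22 = 0.9185^-0.22 = 1.019
D_Callisto = 1.019 × 7.22 km = 7.36 km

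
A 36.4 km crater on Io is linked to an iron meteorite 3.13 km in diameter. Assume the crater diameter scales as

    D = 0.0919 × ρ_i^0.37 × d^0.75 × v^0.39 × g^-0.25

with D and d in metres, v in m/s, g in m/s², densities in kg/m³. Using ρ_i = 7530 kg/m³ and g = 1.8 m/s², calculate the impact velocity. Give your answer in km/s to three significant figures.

Rearranging for v: v = [D / (0.0919 · 7530^0.37 · 3130^0.75 · 1.8^-0.25)]^(1/0.39).
D = 36400 m.
7530^0.37 = 27.19
3130^0.75 = 418.5
1.8^-0.25 = 0.8633
Denominator = 0.0919 × 27.19 × 418.5 × 0.8633 = 902.8
D / 902.8 = 36400 / 902.8 = 40.32
v = 40.32^(1/0.39) = 40.32^2.5641 = 13083 m/s

v ≈ 13.1 km/s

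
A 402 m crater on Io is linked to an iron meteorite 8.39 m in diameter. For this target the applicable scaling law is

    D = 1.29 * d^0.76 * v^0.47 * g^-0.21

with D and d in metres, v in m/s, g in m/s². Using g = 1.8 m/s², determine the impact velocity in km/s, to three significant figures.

Rearranging for v: v = [D / (1.29 · 8.39^0.76 · 1.8^-0.21)]^(1/0.47).
8.39^0.76 = 5.036
1.8^-0.21 = 0.8839
Denominator = 1.29 × 5.036 × 0.8839 = 5.742
D / 5.742 = 402 / 5.742 = 70.01
v = 70.01^(1/0.47) = 70.01^2.1277 = 8432 m/s

v ≈ 8.43 km/s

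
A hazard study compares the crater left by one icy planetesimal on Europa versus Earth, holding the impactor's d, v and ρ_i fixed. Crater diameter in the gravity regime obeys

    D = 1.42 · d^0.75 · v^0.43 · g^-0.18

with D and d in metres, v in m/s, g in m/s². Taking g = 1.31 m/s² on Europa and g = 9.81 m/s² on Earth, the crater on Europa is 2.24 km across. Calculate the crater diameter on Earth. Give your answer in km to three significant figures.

All impactor-dependent factors cancel in the ratio, leaving D_Earth/D_Europa = (g_Earth/g_Europa)^-0.18.
(9.81/1.31)^-0.18 = 7.489^-0.18 = 0.6960
D_Earth = 0.6960 × 2.24 km = 1.56 km

D ≈ 1.56 km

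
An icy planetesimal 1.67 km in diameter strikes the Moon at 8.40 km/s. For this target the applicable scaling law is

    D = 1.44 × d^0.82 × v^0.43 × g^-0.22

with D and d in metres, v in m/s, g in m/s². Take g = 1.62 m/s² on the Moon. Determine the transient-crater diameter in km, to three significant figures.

D ≈ 27.7 km

In SI units: d = 1670 m, v = 8400 m/s.
d^0.82 = 1670^0.82 = 439.2
v^0.43 = 8400^0.43 = 48.69
g^-0.22 = 1.62^-0.22 = 0.8993
D = 1.44 × 439.2 × 48.69 × 0.8993 = 27693 m
   = 27.69 km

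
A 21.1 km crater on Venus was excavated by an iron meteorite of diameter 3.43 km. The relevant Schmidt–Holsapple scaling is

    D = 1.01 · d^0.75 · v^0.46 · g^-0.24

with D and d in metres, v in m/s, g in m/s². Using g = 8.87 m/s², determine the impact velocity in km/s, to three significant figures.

v ≈ 13.2 km/s

Rearranging for v: v = [D / (1.01 · 3430^0.75 · 8.87^-0.24)]^(1/0.46).
D = 21100 m.
3430^0.75 = 448.2
8.87^-0.24 = 0.5922
Denominator = 1.01 × 448.2 × 0.5922 = 268.1
D / 268.1 = 21100 / 268.1 = 78.70
v = 78.70^(1/0.46) = 78.70^2.1739 = 13233 m/s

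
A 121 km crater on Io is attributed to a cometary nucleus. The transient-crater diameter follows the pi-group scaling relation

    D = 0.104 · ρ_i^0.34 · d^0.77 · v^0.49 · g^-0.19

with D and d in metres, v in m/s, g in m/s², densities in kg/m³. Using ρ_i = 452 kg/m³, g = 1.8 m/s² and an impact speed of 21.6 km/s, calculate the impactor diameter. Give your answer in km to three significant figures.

d ≈ 10.2 km

Rearranging for d: d = [D / (0.104 · 452^0.34 · 21600^0.49 · 1.8^-0.19)]^(1/0.77).
D = 121000 m.
452^0.34 = 7.994
21600^0.49 = 133.0
1.8^-0.19 = 0.8943
Denominator = 0.104 × 7.994 × 133.0 × 0.8943 = 98.89
D / 98.89 = 121000 / 98.89 = 1224
d = 1224^(1/0.77) = 1224^1.2987 = 10235 m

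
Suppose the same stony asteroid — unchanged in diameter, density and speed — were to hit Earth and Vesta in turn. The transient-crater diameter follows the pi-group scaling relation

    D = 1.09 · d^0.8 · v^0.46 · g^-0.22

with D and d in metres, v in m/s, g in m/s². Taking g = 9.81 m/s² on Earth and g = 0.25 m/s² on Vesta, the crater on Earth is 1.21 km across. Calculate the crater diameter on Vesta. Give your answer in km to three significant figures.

D ≈ 2.71 km

All impactor-dependent factors cancel in the ratio, leaving D_Vesta/D_Earth = (g_Vesta/g_Earth)^-0.22.
(0.25/9.81)^-0.22 = 0.02548^-0.22 = 2.242
D_Vesta = 2.242 × 1.21 km = 2.71 km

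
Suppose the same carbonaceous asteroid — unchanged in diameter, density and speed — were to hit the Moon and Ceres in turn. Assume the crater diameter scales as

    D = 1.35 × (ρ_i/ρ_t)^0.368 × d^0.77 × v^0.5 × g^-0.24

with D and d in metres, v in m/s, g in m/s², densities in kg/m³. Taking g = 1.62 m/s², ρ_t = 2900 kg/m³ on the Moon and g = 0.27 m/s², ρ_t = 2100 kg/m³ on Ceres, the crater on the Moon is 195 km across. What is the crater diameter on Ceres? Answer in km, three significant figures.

The impactor-only factors (d, v, ρ_i) cancel in the ratio, leaving D_Ceres/D_Moon = (g_Ceres/g_Moon)^-0.24 · (ρ_t,Moon/ρ_t,Ceres)^0.368.
(0.27/1.62)^-0.24 = 0.1667^-0.24 = 1.537
(2900/2100)^0.368 = 1.381^0.368 = 1.126
Ratio = 1.537 × 1.126 = 1.731
D_Ceres = 1.731 × 195 km = 338 km

D ≈ 338 km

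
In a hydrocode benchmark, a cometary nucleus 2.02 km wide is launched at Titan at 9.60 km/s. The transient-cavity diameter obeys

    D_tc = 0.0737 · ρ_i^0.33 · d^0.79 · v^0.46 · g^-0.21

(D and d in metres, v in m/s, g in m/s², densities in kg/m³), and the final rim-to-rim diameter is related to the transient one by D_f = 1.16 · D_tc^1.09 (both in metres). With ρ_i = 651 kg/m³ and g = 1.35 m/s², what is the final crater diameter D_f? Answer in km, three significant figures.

D_f ≈ 45.2 km

In SI: d = 2020 m, v = 9600 m/s.
ρ_i^0.33 = 651^0.33 = 8.482
d^0.79 = 2020^0.79 = 408.5
v^0.46 = 9600^0.46 = 67.90
g^-0.21 = 1.35^-0.21 = 0.9389
D_tc = 0.0737 × 8.482 × 408.5 × 67.90 × 0.9389 = 16280 m
D_f = 1.16 × (16280)^1.09 = 45202 m
     = 45.20 km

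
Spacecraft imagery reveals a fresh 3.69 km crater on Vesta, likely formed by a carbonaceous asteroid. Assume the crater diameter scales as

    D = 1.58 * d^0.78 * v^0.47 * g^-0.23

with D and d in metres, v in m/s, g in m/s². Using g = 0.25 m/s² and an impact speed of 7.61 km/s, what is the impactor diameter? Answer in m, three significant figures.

d ≈ 63.4 m

Rearranging for d: d = [D / (1.58 · 7610^0.47 · 0.25^-0.23)]^(1/0.78).
D = 3690 m.
7610^0.47 = 66.72
0.25^-0.23 = 1.376
Denominator = 1.58 × 66.72 × 1.376 = 145.1
D / 145.1 = 3690 / 145.1 = 25.43
d = 25.43^(1/0.78) = 25.43^1.2821 = 63.36 m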